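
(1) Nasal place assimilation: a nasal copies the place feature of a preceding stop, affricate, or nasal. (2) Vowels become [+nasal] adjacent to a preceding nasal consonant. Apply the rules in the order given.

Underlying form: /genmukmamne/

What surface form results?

Rule 1: /m/ after /n/ (alveolar) → [n]
Rule 1: /m/ after /k/ (velar) → [ŋ]
Rule 1: /n/ after /m/ (labial) → [m]
After rule 1: gennukŋamme
Rule 2: /u/ after nasal /n/ → [ũ]
Rule 2: /a/ after nasal /ŋ/ → [ã]
Rule 2: /e/ after nasal /m/ → [ẽ]

[gennũkŋãmmẽ]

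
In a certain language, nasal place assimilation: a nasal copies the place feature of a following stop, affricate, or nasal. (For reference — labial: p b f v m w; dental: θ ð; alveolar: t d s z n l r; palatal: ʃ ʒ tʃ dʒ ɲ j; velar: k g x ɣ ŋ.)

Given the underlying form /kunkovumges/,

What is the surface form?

[kuŋkovuŋges]

/n/ before /k/ (velar) → [ŋ]
/m/ before /g/ (velar) → [ŋ]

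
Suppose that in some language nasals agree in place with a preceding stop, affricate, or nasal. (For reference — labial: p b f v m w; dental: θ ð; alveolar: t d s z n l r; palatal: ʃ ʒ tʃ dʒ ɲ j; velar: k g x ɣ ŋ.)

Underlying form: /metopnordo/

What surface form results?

[metopmordo]

/n/ after /p/ (labial) → [m]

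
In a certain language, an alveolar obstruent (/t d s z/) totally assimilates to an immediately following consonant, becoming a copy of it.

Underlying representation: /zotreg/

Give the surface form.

/t/ before /r/ → [r] (total assimilation)

[zorreg]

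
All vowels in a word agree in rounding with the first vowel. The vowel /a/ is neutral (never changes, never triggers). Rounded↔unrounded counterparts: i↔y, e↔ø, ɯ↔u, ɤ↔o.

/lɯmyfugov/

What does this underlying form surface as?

/y/ harmonizes with /ɯ/ ([-round]) → [i]
/u/ harmonizes with /ɯ/ ([-round]) → [ɯ]
/o/ harmonizes with /ɯ/ ([-round]) → [ɤ]

[lɯmifɯgɤv]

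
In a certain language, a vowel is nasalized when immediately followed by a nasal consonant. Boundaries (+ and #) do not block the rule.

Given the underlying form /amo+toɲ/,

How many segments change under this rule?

/a/ before nasal /m/ → [ã]
/o/ before nasal /ɲ/ → [õ]
2 segments change.

2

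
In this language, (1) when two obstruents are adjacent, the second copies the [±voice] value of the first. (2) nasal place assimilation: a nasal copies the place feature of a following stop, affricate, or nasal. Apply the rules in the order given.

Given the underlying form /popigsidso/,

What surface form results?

[popigzidzo]

Rule 1: /s/ after /g/ (voiced) → [z]
Rule 1: /s/ after /d/ (voiced) → [z]
After rule 1: popigzidzo
Rule 2: no segment meets the rule's conditions; no change.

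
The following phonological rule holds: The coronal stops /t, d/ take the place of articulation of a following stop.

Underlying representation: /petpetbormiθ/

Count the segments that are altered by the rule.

2

/t/ before /p/ (labial) → [p]
/t/ before /b/ (labial) → [p]
2 segments change.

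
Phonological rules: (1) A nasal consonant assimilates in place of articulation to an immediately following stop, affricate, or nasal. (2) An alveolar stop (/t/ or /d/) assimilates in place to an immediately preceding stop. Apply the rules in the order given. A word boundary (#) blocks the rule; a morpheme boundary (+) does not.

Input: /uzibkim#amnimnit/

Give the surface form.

Rule 1: /m/ before /n/ (alveolar) → [n]
Rule 1: /m/ before /n/ (alveolar) → [n]
After rule 1: uzibkim#anninnit
Rule 2: no segment meets the rule's conditions; no change.

[uzibkim#anninnit]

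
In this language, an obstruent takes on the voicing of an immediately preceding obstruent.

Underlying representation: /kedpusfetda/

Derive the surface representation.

[kedbusfetta]

/p/ after /d/ (voiced) → [b]
/d/ after /t/ (voiceless) → [t]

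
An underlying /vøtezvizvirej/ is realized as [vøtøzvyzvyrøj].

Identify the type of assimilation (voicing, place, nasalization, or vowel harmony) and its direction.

/e/→[ø] /i/→[y] /i/→[y] /e/→[ø].
Vowels agree with the first vowel, so the harmony is progressive.

vowel harmony, progressive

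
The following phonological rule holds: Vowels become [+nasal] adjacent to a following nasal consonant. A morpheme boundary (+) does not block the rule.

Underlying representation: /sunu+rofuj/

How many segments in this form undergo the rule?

1

/u/ before nasal /n/ → [ũ]
1 segment changes.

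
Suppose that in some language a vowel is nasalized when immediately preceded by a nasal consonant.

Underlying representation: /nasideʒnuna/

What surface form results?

[nãsideʒnũnã]

/a/ after nasal /n/ → [ã]
/u/ after nasal /n/ → [ũ]
/a/ after nasal /n/ → [ã]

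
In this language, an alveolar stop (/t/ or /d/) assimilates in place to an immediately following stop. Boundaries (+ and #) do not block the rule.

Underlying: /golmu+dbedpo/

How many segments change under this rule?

2

/d/ before /b/ (labial) → [b]
/d/ before /p/ (labial) → [b]
2 segments change.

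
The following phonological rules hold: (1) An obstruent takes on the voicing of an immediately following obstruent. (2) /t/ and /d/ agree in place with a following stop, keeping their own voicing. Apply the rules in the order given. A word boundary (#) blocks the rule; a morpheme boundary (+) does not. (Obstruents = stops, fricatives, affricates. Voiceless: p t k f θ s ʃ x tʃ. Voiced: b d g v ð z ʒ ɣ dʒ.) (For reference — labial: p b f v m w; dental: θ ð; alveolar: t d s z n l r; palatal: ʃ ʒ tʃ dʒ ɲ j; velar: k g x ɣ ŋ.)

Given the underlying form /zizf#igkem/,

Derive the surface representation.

Rule 1: /z/ before /f/ (voiceless) → [s]
Rule 1: /g/ before /k/ (voiceless) → [k]
After rule 1: zisf#ikkem
Rule 2: no segment meets the rule's conditions; no change.

[zisf#ikkem]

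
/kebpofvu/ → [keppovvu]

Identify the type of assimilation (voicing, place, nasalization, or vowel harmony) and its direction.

voicing assimilation, regressive

/b/→[p] /f/→[v].
Each target copies a feature from the following segment, so the direction is regressive.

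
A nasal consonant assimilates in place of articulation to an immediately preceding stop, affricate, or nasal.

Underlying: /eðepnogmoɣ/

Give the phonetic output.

[eðepmogŋoɣ]

/n/ after /p/ (labial) → [m]
/m/ after /g/ (velar) → [ŋ]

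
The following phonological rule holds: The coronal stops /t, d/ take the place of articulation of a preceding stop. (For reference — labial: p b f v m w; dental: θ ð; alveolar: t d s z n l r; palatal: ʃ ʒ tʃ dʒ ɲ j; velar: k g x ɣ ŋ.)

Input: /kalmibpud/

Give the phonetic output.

no segment meets the rule's conditions; no change.

[kalmibpud]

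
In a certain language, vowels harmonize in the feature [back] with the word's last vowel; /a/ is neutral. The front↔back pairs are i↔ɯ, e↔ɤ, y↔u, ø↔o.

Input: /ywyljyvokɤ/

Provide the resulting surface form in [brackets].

/y/ harmonizes with /ɤ/ ([+back]) → [u]
/y/ harmonizes with /ɤ/ ([+back]) → [u]
/y/ harmonizes with /ɤ/ ([+back]) → [u]

[uwuljuvokɤ]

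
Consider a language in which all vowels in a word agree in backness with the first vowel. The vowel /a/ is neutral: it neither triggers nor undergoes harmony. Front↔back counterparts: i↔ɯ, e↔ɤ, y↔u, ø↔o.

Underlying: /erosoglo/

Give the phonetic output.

/o/ harmonizes with /e/ ([-back]) → [ø]
/o/ harmonizes with /e/ ([-back]) → [ø]
/o/ harmonizes with /e/ ([-back]) → [ø]

[erøsøglø]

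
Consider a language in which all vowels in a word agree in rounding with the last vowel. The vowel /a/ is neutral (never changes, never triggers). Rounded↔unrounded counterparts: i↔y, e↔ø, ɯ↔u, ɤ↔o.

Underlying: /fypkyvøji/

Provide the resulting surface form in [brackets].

/y/ harmonizes with /i/ ([-round]) → [i]
/y/ harmonizes with /i/ ([-round]) → [i]
/ø/ harmonizes with /i/ ([-round]) → [e]

[fipkiveji]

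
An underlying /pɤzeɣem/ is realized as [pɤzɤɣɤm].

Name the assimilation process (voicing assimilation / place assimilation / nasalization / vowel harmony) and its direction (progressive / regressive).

vowel harmony, progressive

/e/→[ɤ] /e/→[ɤ].
Vowels agree with the first vowel, so the harmony is progressive.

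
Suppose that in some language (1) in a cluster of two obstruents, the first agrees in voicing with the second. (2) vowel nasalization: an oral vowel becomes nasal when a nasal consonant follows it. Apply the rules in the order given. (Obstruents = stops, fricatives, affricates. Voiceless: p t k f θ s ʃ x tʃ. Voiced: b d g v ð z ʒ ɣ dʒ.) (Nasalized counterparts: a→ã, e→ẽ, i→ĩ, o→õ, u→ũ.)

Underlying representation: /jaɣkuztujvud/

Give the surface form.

[jaxkustujvud]

Rule 1: /ɣ/ before /k/ (voiceless) → [x]
Rule 1: /z/ before /t/ (voiceless) → [s]
After rule 1: jaxkustujvud
Rule 2: no segment meets the rule's conditions; no change.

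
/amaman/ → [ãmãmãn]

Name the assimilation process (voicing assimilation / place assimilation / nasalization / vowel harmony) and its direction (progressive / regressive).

nasalization, regressive

/a/→[ã] /a/→[ã] /a/→[ã].
Each target copies a feature from the following segment, so the direction is regressive.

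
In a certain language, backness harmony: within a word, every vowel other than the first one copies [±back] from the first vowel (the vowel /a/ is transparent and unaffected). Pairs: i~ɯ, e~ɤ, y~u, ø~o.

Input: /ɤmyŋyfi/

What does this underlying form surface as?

/y/ harmonizes with /ɤ/ ([+back]) → [u]
/y/ harmonizes with /ɤ/ ([+back]) → [u]
/i/ harmonizes with /ɤ/ ([+back]) → [ɯ]

[ɤmuŋufɯ]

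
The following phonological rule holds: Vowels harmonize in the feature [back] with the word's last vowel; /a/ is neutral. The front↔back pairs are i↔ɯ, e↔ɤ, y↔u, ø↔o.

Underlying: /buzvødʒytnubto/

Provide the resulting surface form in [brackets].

[buzvodʒutnubto]

/ø/ harmonizes with /o/ ([+back]) → [o]
/y/ harmonizes with /o/ ([+back]) → [u]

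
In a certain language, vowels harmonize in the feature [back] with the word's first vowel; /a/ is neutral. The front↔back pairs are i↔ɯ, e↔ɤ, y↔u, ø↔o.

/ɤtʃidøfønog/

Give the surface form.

[ɤtʃɯdofonog]

/i/ harmonizes with /ɤ/ ([+back]) → [ɯ]
/ø/ harmonizes with /ɤ/ ([+back]) → [o]
/ø/ harmonizes with /ɤ/ ([+back]) → [o]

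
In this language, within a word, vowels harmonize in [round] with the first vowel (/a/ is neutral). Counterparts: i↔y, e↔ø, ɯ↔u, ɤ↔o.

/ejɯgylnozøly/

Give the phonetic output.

/y/ harmonizes with /e/ ([-round]) → [i]
/o/ harmonizes with /e/ ([-round]) → [ɤ]
/ø/ harmonizes with /e/ ([-round]) → [e]
/y/ harmonizes with /e/ ([-round]) → [i]

[ejɯgilnɤzeli]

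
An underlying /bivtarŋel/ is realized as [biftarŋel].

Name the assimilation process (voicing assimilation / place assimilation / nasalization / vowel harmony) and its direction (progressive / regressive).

/v/→[f].
Each target copies a feature from the following segment, so the direction is regressive.

voicing assimilation, regressive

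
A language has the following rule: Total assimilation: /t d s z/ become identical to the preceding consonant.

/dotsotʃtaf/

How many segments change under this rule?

2

/s/ after /t/ → [t] (total assimilation)
/t/ after /tʃ/ → [tʃ] (total assimilation)
2 segments change.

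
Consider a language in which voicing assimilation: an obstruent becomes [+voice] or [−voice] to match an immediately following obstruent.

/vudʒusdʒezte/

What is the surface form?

/s/ before /dʒ/ (voiced) → [z]
/z/ before /t/ (voiceless) → [s]

[vudʒuzdʒeste]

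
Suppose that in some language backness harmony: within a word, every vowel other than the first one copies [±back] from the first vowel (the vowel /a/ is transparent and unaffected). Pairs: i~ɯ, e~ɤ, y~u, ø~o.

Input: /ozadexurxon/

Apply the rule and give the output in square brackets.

[ozadɤxurxon]

/e/ harmonizes with /o/ ([+back]) → [ɤ]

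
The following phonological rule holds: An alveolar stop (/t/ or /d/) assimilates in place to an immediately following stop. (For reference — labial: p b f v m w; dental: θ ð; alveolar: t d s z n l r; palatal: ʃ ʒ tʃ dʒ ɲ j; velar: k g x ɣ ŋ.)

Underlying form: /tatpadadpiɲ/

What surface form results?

/t/ before /p/ (labial) → [p]
/d/ before /p/ (labial) → [b]

[tappadabpiɲ]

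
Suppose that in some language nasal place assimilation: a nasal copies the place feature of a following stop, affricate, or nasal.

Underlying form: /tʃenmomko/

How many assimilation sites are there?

/n/ before /m/ (labial) → [m]
/m/ before /k/ (velar) → [ŋ]
2 segments change.

2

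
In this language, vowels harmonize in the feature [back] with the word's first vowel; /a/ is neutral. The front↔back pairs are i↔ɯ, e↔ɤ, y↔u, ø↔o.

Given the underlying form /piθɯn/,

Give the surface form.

/ɯ/ harmonizes with /i/ ([-back]) → [i]

[piθin]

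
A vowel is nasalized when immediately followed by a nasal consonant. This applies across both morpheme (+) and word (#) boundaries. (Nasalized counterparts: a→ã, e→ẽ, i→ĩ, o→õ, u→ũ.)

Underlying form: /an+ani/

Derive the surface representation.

[ãn+ãni]

/a/ before nasal /n/ → [ã]
/a/ before nasal /n/ → [ã]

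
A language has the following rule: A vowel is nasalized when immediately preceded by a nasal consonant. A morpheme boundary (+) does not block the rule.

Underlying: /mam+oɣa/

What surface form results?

/a/ after nasal /m/ → [ã]
/o/ after nasal /m/ → [õ]

[mãm+õɣa]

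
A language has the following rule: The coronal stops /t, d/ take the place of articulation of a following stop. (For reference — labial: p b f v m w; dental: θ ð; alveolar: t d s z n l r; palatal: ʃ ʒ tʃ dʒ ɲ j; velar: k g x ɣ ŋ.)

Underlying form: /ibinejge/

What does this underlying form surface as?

[ibinejge]

no segment meets the rule's conditions; no change.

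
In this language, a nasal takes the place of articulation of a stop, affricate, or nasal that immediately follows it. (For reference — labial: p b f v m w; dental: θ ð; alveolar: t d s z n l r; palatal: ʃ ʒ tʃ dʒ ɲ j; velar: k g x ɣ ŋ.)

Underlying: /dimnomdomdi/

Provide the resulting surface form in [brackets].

[dinnondondi]

/m/ before /n/ (alveolar) → [n]
/m/ before /d/ (alveolar) → [n]
/m/ before /d/ (alveolar) → [n]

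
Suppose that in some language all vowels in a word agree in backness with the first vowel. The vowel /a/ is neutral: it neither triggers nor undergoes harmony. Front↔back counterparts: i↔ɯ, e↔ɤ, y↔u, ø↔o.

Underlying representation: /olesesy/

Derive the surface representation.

[olɤsɤsu]

/e/ harmonizes with /o/ ([+back]) → [ɤ]
/e/ harmonizes with /o/ ([+back]) → [ɤ]
/y/ harmonizes with /o/ ([+back]) → [u]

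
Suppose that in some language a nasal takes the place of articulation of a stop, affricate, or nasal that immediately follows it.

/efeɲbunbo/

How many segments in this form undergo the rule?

/ɲ/ before /b/ (labial) → [m]
/n/ before /b/ (labial) → [m]
2 segments change.

2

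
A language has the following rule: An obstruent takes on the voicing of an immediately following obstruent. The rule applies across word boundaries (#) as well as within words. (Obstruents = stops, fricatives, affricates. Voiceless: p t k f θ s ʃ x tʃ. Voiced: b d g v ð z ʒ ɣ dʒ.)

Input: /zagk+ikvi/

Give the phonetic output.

[zakk+igvi]

/g/ before /k/ (voiceless) → [k]
/k/ before /v/ (voiced) → [g]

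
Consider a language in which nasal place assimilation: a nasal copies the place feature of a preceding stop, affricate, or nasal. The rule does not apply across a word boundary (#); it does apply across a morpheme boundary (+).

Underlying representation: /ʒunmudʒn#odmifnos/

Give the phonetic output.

[ʒunnudʒɲ#odnifnos]

/m/ after /n/ (alveolar) → [n]
/n/ after /dʒ/ (palatal) → [ɲ]
/m/ after /d/ (alveolar) → [n]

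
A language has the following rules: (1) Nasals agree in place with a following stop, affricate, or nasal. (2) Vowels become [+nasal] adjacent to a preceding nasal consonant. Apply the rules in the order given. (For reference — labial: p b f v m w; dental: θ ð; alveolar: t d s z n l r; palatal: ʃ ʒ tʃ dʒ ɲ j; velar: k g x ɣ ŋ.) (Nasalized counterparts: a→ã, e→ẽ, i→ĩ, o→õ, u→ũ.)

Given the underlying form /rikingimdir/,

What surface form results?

Rule 1: /n/ before /g/ (velar) → [ŋ]
Rule 1: /m/ before /d/ (alveolar) → [n]
After rule 1: rikiŋgindir
Rule 2: no segment meets the rule's conditions; no change.

[rikiŋgindir]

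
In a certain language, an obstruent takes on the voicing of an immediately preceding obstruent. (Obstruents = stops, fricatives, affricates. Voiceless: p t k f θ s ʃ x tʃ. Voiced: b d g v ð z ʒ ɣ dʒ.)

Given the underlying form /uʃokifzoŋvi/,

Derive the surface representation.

/z/ after /f/ (voiceless) → [s]

[uʃokifsoŋvi]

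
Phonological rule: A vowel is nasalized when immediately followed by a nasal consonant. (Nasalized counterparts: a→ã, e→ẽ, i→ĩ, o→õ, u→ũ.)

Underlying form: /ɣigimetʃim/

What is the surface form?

[ɣigĩmetʃĩm]

/i/ before nasal /m/ → [ĩ]
/i/ before nasal /m/ → [ĩ]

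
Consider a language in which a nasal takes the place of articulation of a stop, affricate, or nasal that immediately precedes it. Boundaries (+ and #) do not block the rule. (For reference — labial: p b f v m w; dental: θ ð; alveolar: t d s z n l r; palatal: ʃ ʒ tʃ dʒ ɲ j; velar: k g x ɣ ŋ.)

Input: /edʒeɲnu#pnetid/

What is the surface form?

[edʒeɲɲu#pmetid]

/n/ after /ɲ/ (palatal) → [ɲ]
/n/ after /p/ (labial) → [m]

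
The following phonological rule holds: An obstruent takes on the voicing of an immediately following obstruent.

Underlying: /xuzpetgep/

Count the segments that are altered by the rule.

2

/z/ before /p/ (voiceless) → [s]
/t/ before /g/ (voiced) → [d]
2 segments change.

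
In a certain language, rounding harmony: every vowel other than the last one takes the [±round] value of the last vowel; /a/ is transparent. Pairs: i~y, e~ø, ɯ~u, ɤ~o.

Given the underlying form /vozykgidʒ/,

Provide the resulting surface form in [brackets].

[vɤzikgidʒ]

/o/ harmonizes with /i/ ([-round]) → [ɤ]
/y/ harmonizes with /i/ ([-round]) → [i]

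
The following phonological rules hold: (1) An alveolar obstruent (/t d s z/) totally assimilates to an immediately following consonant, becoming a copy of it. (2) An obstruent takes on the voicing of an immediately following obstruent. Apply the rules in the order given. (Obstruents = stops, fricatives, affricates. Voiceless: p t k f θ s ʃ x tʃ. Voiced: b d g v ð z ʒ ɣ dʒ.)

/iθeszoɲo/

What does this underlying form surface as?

[iθezzoɲo]

Rule 1: /s/ before /z/ → [z] (total assimilation)
After rule 1: iθezzoɲo
Rule 2: no segment meets the rule's conditions; no change.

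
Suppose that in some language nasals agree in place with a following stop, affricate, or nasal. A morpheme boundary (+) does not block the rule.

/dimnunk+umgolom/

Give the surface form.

[dinnuŋk+uŋgolom]

/m/ before /n/ (alveolar) → [n]
/n/ before /k/ (velar) → [ŋ]
/m/ before /g/ (velar) → [ŋ]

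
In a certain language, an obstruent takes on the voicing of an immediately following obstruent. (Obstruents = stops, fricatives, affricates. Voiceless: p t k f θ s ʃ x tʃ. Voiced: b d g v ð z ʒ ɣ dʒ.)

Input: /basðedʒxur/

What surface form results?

[bazðetʃxur]

/s/ before /ð/ (voiced) → [z]
/dʒ/ before /x/ (voiceless) → [tʃ]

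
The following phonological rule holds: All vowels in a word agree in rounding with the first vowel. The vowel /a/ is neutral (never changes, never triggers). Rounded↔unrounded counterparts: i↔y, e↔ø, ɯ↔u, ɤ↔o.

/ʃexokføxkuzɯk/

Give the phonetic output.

/o/ harmonizes with /e/ ([-round]) → [ɤ]
/ø/ harmonizes with /e/ ([-round]) → [e]
/u/ harmonizes with /e/ ([-round]) → [ɯ]

[ʃexɤkfexkɯzɯk]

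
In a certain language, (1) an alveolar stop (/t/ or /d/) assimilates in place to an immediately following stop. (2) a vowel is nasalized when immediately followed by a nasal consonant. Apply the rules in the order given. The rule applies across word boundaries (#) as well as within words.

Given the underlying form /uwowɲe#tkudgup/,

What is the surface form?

[uwowɲe#kkuggup]

Rule 1: /t/ before /k/ (velar) → [k]
Rule 1: /d/ before /g/ (velar) → [g]
After rule 1: uwowɲe#kkuggup
Rule 2: no segment meets the rule's conditions; no change.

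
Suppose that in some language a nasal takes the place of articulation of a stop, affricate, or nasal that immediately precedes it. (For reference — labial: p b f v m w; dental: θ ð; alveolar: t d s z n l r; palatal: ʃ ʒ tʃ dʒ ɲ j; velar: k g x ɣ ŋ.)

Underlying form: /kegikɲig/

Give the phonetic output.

/ɲ/ after /k/ (velar) → [ŋ]

[kegikŋig]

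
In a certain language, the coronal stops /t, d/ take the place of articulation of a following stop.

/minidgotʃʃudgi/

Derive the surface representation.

/d/ before /g/ (velar) → [g]
/d/ before /g/ (velar) → [g]

[miniggotʃʃuggi]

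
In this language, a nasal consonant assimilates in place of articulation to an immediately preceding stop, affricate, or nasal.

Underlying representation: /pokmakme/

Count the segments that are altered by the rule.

2

/m/ after /k/ (velar) → [ŋ]
/m/ after /k/ (velar) → [ŋ]
2 segments change.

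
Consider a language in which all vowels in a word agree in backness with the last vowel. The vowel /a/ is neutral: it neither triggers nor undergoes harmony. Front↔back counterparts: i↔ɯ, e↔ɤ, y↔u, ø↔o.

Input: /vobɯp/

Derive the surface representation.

[vobɯp]

no segment meets the rule's conditions; no change.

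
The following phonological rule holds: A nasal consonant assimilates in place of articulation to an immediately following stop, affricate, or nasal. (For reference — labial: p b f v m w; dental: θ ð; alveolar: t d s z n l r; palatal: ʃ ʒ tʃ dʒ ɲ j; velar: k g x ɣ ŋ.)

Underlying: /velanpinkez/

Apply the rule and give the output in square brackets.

/n/ before /p/ (labial) → [m]
/n/ before /k/ (velar) → [ŋ]

[velampiŋkez]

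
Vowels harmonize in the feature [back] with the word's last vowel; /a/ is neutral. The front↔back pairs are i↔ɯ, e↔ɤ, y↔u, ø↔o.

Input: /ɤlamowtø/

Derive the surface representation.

[elamøwtø]

/ɤ/ harmonizes with /ø/ ([-back]) → [e]
/o/ harmonizes with /ø/ ([-back]) → [ø]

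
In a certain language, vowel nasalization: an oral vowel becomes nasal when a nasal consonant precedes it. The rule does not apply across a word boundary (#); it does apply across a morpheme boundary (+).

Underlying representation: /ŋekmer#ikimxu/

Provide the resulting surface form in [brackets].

[ŋẽkmẽr#ikimxu]

/e/ after nasal /ŋ/ → [ẽ]
/e/ after nasal /m/ → [ẽ]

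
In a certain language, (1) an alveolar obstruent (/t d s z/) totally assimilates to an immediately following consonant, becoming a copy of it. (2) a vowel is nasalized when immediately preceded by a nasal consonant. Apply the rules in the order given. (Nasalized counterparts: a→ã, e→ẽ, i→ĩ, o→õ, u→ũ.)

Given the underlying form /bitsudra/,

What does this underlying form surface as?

[bissurra]

Rule 1: /t/ before /s/ → [s] (total assimilation)
Rule 1: /d/ before /r/ → [r] (total assimilation)
After rule 1: bissurra
Rule 2: no segment meets the rule's conditions; no change.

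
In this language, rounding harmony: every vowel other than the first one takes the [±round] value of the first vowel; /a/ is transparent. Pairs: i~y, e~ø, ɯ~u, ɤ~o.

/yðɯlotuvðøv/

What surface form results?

[yðulotuvðøv]

/ɯ/ harmonizes with /y/ ([+round]) → [u]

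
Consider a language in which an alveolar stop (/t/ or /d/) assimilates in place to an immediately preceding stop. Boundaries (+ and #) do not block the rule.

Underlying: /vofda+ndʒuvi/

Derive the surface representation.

no segment meets the rule's conditions; no change.

[vofda+ndʒuvi]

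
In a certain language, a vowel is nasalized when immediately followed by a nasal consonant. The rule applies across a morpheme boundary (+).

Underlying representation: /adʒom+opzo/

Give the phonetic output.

[adʒõm+opzo]

/o/ before nasal /m/ → [õ]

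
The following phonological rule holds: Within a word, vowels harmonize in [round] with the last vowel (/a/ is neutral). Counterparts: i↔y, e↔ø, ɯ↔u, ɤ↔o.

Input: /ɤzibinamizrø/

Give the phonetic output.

[ozybynamyzrø]

/ɤ/ harmonizes with /ø/ ([+round]) → [o]
/i/ harmonizes with /ø/ ([+round]) → [y]
/i/ harmonizes with /ø/ ([+round]) → [y]
/i/ harmonizes with /ø/ ([+round]) → [y]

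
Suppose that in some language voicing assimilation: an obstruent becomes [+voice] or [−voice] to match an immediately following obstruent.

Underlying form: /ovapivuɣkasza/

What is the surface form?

/ɣ/ before /k/ (voiceless) → [x]
/s/ before /z/ (voiced) → [z]

[ovapivuxkazza]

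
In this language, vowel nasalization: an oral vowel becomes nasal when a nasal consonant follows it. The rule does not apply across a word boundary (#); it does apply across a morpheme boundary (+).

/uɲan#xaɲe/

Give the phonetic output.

/u/ before nasal /ɲ/ → [ũ]
/a/ before nasal /n/ → [ã]
/a/ before nasal /ɲ/ → [ã]

[ũɲãn#xãɲe]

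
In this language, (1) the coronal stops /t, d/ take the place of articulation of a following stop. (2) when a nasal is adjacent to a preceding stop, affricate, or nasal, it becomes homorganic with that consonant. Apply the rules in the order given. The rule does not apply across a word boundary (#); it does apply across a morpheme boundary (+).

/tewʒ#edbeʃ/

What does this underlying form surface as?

Rule 1: /d/ before /b/ (labial) → [b]
After rule 1: tewʒ#ebbeʃ
Rule 2: no segment meets the rule's conditions; no change.

[tewʒ#ebbeʃ]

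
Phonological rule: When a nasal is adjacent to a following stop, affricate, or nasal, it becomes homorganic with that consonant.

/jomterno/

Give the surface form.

[jonterno]

/m/ before /t/ (alveolar) → [n]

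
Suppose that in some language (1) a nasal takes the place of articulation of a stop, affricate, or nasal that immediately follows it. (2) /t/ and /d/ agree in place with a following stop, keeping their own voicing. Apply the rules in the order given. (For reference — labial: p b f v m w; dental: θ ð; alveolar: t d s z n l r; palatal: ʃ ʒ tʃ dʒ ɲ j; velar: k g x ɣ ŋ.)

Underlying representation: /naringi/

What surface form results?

[nariŋgi]

Rule 1: /n/ before /g/ (velar) → [ŋ]
After rule 1: nariŋgi
Rule 2: no segment meets the rule's conditions; no change.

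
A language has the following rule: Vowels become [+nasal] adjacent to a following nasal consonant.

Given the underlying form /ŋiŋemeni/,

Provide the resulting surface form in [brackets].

[ŋĩŋẽmẽni]

/i/ before nasal /ŋ/ → [ĩ]
/e/ before nasal /m/ → [ẽ]
/e/ before nasal /n/ → [ẽ]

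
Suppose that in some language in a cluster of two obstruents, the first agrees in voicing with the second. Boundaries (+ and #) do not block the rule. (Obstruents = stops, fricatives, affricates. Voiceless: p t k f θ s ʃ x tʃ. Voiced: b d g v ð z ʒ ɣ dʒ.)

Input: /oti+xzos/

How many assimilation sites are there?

1

/x/ before /z/ (voiced) → [ɣ]
1 segment changes.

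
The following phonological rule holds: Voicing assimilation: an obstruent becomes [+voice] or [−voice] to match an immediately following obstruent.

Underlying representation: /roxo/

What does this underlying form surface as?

no segment meets the rule's conditions; no change.

[roxo]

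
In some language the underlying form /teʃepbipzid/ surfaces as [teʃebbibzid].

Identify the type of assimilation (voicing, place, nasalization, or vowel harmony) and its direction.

voicing assimilation, regressive

/p/→[b] /p/→[b].
Each target copies a feature from the following segment, so the direction is regressive.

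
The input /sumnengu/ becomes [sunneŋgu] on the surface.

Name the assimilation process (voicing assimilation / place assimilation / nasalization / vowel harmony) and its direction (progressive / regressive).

/m/→[n] /n/→[ŋ].
Each target copies a feature from the following segment, so the direction is regressive.

place assimilation, regressive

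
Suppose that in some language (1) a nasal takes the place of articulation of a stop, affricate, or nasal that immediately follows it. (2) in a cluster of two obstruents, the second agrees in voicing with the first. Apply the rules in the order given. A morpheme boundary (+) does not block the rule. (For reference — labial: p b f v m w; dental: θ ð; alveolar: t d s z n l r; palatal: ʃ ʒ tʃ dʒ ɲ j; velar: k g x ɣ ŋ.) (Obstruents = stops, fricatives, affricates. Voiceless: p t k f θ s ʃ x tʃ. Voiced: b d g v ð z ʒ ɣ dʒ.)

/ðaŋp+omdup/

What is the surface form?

[ðamp+ondup]

Rule 1: /ŋ/ before /p/ (labial) → [m]
Rule 1: /m/ before /d/ (alveolar) → [n]
After rule 1: ðamp+ondup
Rule 2: no segment meets the rule's conditions; no change.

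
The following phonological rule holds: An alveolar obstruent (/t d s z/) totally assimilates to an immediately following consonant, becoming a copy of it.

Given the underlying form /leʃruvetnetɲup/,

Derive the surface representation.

/t/ before /n/ → [n] (total assimilation)
/t/ before /ɲ/ → [ɲ] (total assimilation)

[leʃruvenneɲɲup]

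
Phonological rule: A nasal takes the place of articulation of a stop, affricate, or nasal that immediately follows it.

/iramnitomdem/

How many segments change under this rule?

2

/m/ before /n/ (alveolar) → [n]
/m/ before /d/ (alveolar) → [n]
2 segments change.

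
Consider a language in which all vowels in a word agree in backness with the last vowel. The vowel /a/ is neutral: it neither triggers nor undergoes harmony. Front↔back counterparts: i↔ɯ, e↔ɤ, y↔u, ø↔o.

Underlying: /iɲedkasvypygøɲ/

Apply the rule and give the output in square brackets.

[iɲedkasvypygøɲ]

no segment meets the rule's conditions; no change.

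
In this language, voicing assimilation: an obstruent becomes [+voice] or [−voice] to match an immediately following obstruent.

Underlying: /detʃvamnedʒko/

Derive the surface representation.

/tʃ/ before /v/ (voiced) → [dʒ]
/dʒ/ before /k/ (voiceless) → [tʃ]

[dedʒvamnetʃko]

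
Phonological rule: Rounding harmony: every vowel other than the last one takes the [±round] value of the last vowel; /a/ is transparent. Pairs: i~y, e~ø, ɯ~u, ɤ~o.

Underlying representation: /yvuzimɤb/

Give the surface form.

/y/ harmonizes with /ɤ/ ([-round]) → [i]
/u/ harmonizes with /ɤ/ ([-round]) → [ɯ]

[ivɯzimɤb]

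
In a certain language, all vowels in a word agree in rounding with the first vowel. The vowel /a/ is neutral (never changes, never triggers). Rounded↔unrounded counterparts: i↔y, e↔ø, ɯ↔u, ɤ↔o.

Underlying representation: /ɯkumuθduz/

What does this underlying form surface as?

[ɯkɯmɯθdɯz]

/u/ harmonizes with /ɯ/ ([-round]) → [ɯ]
/u/ harmonizes with /ɯ/ ([-round]) → [ɯ]
/u/ harmonizes with /ɯ/ ([-round]) → [ɯ]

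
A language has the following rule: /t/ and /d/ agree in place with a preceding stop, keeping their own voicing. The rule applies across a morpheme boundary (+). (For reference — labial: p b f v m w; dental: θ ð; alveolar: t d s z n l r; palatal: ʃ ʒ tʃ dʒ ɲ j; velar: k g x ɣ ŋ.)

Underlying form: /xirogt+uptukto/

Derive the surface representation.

/t/ after /g/ (velar) → [k]
/t/ after /p/ (labial) → [p]
/t/ after /k/ (velar) → [k]

[xirogk+uppukko]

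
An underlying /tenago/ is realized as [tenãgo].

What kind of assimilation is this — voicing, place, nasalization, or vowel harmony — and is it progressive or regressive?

/a/→[ã].
Each target copies a feature from the preceding segment, so the direction is progressive.

nasalization, progressive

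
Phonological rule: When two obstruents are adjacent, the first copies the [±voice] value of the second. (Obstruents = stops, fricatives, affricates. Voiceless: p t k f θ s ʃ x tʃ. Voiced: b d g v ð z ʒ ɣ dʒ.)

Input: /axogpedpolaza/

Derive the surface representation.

/g/ before /p/ (voiceless) → [k]
/d/ before /p/ (voiceless) → [t]

[axokpetpolaza]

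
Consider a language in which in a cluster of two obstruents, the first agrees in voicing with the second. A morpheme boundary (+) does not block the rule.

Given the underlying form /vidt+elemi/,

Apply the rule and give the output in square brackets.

[vitt+elemi]

/d/ before /t/ (voiceless) → [t]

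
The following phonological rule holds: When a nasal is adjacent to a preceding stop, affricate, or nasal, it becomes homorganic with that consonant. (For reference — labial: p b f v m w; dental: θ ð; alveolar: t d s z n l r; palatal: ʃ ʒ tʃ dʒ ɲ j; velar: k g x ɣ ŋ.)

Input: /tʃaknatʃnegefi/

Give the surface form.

/n/ after /k/ (velar) → [ŋ]
/n/ after /tʃ/ (palatal) → [ɲ]

[tʃakŋatʃɲegefi]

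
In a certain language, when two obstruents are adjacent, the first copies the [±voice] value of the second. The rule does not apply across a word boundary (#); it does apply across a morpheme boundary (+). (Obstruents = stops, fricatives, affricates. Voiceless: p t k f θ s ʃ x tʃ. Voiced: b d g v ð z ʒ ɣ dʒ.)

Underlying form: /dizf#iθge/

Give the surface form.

/z/ before /f/ (voiceless) → [s]
/θ/ before /g/ (voiced) → [ð]

[disf#iðge]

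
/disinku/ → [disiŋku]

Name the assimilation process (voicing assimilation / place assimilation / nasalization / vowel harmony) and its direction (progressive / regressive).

/n/→[ŋ].
Each target copies a feature from the following segment, so the direction is regressive.

place assimilation, regressive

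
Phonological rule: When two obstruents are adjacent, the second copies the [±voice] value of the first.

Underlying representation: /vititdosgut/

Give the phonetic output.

[vitittoskut]

/d/ after /t/ (voiceless) → [t]
/g/ after /s/ (voiceless) → [k]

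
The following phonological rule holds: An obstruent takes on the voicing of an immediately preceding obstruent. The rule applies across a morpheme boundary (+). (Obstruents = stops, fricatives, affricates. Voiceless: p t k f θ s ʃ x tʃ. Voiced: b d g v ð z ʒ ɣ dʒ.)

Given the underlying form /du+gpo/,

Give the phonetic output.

/p/ after /g/ (voiced) → [b]

[du+gbo]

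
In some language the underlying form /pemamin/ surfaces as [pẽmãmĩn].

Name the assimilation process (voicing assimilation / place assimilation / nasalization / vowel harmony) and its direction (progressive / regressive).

nasalization, regressive

/e/→[ẽ] /a/→[ã] /i/→[ĩ].
Each target copies a feature from the following segment, so the direction is regressive.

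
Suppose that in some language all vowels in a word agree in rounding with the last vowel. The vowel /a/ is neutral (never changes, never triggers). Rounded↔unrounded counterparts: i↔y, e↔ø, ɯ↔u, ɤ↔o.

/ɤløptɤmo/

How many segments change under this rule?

2

/ɤ/ harmonizes with /o/ ([+round]) → [o]
/ɤ/ harmonizes with /o/ ([+round]) → [o]
2 segments change.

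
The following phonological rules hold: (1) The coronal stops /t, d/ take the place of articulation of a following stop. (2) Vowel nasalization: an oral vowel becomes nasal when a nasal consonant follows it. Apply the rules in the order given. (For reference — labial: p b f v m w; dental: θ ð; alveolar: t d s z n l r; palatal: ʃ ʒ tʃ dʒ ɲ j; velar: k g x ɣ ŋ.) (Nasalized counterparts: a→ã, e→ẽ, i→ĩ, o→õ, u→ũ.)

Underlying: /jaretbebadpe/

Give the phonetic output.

[jarepbebabpe]

Rule 1: /t/ before /b/ (labial) → [p]
Rule 1: /d/ before /p/ (labial) → [b]
After rule 1: jarepbebabpe
Rule 2: no segment meets the rule's conditions; no change.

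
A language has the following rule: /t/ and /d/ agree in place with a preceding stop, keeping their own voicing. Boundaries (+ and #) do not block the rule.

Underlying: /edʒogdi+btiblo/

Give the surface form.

[edʒoggi+bpiblo]

/d/ after /g/ (velar) → [g]
/t/ after /b/ (labial) → [p]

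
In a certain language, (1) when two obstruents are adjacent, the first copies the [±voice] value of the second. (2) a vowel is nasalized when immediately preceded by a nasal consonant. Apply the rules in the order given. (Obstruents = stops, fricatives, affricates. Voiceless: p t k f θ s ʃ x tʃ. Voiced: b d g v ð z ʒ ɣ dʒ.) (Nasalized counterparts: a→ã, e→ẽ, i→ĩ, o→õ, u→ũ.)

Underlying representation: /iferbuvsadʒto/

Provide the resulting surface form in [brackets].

[iferbufsatʃto]

Rule 1: /v/ before /s/ (voiceless) → [f]
Rule 1: /dʒ/ before /t/ (voiceless) → [tʃ]
After rule 1: iferbufsatʃto
Rule 2: no segment meets the rule's conditions; no change.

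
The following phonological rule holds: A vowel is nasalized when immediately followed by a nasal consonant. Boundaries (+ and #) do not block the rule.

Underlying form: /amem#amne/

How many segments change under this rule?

/a/ before nasal /m/ → [ã]
/e/ before nasal /m/ → [ẽ]
/a/ before nasal /m/ → [ã]
3 segments change.

3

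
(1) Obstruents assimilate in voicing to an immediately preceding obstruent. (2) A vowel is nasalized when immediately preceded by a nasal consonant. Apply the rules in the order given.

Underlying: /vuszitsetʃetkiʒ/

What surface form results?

[vussitsetʃetkiʒ]

Rule 1: /z/ after /s/ (voiceless) → [s]
After rule 1: vussitsetʃetkiʒ
Rule 2: no segment meets the rule's conditions; no change.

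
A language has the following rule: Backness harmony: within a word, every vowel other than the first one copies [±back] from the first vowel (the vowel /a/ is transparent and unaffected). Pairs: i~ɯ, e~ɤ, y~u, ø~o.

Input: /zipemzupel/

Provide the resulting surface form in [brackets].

/u/ harmonizes with /i/ ([-back]) → [y]

[zipemzypel]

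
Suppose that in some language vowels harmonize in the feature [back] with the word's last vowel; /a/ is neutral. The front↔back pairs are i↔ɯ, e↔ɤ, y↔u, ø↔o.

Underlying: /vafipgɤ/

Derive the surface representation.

/i/ harmonizes with /ɤ/ ([+back]) → [ɯ]

[vafɯpgɤ]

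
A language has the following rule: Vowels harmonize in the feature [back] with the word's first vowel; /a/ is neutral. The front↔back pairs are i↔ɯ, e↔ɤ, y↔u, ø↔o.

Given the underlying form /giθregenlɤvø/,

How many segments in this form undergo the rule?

/ɤ/ harmonizes with /i/ ([-back]) → [e]
1 segment changes.

1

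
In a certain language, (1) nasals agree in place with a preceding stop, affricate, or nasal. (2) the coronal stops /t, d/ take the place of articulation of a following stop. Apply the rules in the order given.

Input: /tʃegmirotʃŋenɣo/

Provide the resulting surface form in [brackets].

[tʃegŋirotʃɲenɣo]

Rule 1: /m/ after /g/ (velar) → [ŋ]
Rule 1: /ŋ/ after /tʃ/ (palatal) → [ɲ]
After rule 1: tʃegŋirotʃɲenɣo
Rule 2: no segment meets the rule's conditions; no change.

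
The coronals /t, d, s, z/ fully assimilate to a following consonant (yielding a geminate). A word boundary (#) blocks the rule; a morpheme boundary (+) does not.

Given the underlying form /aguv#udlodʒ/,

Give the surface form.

/d/ before /l/ → [l] (total assimilation)

[aguv#ullodʒ]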